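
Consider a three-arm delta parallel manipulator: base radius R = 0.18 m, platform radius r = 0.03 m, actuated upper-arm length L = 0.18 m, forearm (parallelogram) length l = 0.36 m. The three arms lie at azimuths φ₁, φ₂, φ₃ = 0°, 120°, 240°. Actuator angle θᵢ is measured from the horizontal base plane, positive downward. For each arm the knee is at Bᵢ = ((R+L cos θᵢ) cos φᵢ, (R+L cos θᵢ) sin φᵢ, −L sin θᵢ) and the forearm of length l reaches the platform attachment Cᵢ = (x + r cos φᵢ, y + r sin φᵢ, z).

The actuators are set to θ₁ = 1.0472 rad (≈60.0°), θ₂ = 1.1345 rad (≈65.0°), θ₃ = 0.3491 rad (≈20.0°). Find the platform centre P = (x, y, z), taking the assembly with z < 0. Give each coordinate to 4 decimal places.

φ1=0.0°: virtual centre (0.2400, 0.0000, -0.1559), radius l
centre 2 = (0.2261·cos120.0°, 0.2261·sin120.0°, -0.1631) = (-0.1130, 0.1958, -0.1631)
arm 3 at φ=240.0°: (R−r)+L cos θ3 = 0.3191;  centre 3 = (-0.1596, -0.2764, -0.0616)
eliminate P² terms by subtracting sphere 1 from 2 and 3
plane₁₂: -0.7061x+0.3916y+-0.0145z = -0.0042
det = 0.7032;  x = -0.0099+0.0936z,  y = -0.0286+0.2059z
sphere 1 gives Az²+Bz+C=0 with A=1.0512, B=0.2532, C=-0.0420;  B²−4AC=0.2408;  roots -0.3538, 0.1130;  negative root z = -0.3538
x = -0.0431, y = -0.1014

(-0.0431, -0.1014, -0.3538)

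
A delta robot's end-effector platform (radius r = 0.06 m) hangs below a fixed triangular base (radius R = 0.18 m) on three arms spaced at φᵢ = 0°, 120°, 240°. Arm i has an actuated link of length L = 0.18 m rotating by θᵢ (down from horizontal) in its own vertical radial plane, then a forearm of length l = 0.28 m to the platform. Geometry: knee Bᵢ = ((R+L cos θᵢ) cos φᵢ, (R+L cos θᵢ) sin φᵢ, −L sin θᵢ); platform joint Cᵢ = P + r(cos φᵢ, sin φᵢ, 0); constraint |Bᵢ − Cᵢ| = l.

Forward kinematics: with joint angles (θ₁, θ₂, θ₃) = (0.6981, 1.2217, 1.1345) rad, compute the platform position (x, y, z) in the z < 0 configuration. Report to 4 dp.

S1 = (0.2579·cos0.0°, 0.2579·sin0.0°, -0.1157) = (0.2579, 0.0000, -0.1157)
arm 2 at φ=120.0°: ρ2 = 0.1816;  S2 = (-0.0908, 0.1572, -0.1691)
arm 3 at φ=240.0°: ρ3 = 0.1961;  S3 = (-0.0980, -0.1698, -0.1631)
|S₂|²−|S₁|² = -0.0183;  |S₃|²−|S₁|² = -0.0148
linear system: -0.6974x+0.3145y = -0.0183−-0.1069z; -0.7118x+-0.3396y = -0.0148−-0.0949z
det = 0.4607;  x = 0.0236+-0.1436z,  y = -0.0058+0.0215z
sphere 1 gives Az²+Bz+C=0 with A=1.0211, B=0.2984, C=-0.0101;  B²−4AC=0.1303;  roots -0.3229, 0.0306;  negative root z = -0.3229
x = 0.0700, y = -0.0128

(0.0700, -0.0128, -0.3229)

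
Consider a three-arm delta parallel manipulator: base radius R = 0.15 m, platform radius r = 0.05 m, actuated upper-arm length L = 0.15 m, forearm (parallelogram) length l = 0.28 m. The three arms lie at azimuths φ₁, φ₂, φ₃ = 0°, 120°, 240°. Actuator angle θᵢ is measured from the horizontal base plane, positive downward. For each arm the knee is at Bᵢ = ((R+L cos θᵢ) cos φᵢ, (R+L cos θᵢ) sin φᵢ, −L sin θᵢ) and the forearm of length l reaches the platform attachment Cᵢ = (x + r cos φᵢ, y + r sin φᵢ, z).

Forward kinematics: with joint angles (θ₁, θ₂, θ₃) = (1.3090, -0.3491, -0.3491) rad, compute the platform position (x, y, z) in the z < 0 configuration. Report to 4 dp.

centre 1 = (0.1388·cos0.0°, 0.1388·sin0.0°, -0.1449) = (0.1388, 0.0000, -0.1449)
φ2=120.0°: virtual centre (-0.1205, 0.2087, 0.0513), radius l
arm 3 at φ=240.0°: (R−r)+L cos θ3 = 0.2410;  centre 3 = (-0.1205, -0.2087, 0.0513)
eliminate P² terms by subtracting sphere 1 from 2 and 3
[-0.5186 0.4173 0.3924]·P = 0.0204;  [-0.5186 -0.4173 0.3924]·P = 0.0204
Cramer: x(z) = -0.0394+0.7566z;  y(z) = 0.0000-0.0000z
quadratic in z: (1.5725)z²+(0.0201)z+(-0.0256)=0, √Δ=0.4022 → z ∈ {-0.1343, 0.1215}; z = -0.1343 (taking z<0)
x = -0.1410, y = 0.0000

(-0.1410, 0.0000, -0.1343)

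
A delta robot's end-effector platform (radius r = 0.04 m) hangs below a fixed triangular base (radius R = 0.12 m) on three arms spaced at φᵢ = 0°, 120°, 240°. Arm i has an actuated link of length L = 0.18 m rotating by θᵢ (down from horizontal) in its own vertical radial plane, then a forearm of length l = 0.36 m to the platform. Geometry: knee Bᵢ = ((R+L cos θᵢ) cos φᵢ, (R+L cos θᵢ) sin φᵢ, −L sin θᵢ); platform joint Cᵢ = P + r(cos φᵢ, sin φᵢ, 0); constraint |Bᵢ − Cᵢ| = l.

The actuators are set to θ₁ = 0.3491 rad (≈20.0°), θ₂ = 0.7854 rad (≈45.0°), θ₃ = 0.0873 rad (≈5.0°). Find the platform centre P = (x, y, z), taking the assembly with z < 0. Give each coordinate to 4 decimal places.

arm 1 at φ=0.0°: (R−r)+L cos θ1 = 0.2491;  centre 1 = (0.2491, 0.0000, -0.0616)
centre 2 = (0.2073·cos120.0°, 0.2073·sin120.0°, -0.1273) = (-0.1036, 0.1795, -0.1273)
centre 3 = (0.2593·cos240.0°, 0.2593·sin240.0°, -0.0157) = (-0.1297, -0.2246, -0.0157)
eliminate P² terms by subtracting sphere 1 from 2 and 3
plane₁₂: -0.7056x+0.3590y+-0.1314z = -0.0067
det = 0.5889;  x = 0.0041+-0.0443z,  y = -0.0106+0.2790z
sphere 1 gives Az²+Bz+C=0 with A=1.0798, B=0.1390, C=-0.0657;  B²−4AC=0.3029;  roots -0.3192, 0.1905;  negative root z = -0.3192
x = 0.0183, y = -0.0996

(0.0183, -0.0996, -0.3192)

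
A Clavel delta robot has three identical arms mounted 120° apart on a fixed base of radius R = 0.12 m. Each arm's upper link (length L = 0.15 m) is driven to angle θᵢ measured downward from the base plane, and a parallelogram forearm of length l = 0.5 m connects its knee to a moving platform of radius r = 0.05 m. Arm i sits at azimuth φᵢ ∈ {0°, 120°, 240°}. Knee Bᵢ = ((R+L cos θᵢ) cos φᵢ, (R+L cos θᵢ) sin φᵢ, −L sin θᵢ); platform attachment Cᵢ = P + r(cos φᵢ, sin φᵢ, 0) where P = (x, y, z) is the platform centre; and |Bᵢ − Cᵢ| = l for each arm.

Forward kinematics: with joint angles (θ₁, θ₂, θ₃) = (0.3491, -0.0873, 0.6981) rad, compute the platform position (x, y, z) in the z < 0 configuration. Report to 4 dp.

(-0.0053, 0.1551, -0.4746)

φ1=0.0°: virtual centre (0.2110, 0.0000, -0.0513), radius l
centre 2 = (0.2194·cos120.0°, 0.2194·sin120.0°, 0.0131) = (-0.1097, 0.1900, 0.0131)
centre 3 = (0.1849·cos240.0°, 0.1849·sin240.0°, -0.0964) = (-0.0925, -0.1601, -0.0964)
eliminate P² terms by subtracting sphere 1 from 2 and 3
[-0.6413 0.3801 0.1288]·P = 0.0012;  [-0.6068 -0.3203 -0.0902]·P = -0.0036
det = 0.4360;  x = 0.0023+0.0160z,  y = 0.0070+-0.3119z
sphere 1 gives Az²+Bz+C=0 with A=1.0975, B=0.0916, C=-0.2038;  B²−4AC=0.9030;  roots -0.4746, 0.3912;  negative root z = -0.4746
x = -0.0053, y = 0.1551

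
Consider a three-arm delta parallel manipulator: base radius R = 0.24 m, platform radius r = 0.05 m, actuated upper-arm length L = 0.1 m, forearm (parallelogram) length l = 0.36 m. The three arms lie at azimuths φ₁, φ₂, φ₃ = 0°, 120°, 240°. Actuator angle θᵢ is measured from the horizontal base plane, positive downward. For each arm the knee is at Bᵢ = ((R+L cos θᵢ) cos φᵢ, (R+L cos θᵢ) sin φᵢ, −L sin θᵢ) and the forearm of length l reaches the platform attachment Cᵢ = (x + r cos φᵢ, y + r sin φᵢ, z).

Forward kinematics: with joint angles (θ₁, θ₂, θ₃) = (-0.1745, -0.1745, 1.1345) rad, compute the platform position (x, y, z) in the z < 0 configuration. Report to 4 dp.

arm 1 at φ=0.0°: e+L cos θ1 = 0.2885;  O1 = (0.2885, 0.0000, 0.0174)
O2 = (0.2885·cos120.0°, 0.2885·sin120.0°, 0.0174) = (-0.1442, 0.2498, 0.0174)
φ3=240.0°: virtual centre (-0.1161, -0.2011, -0.0906), radius l
|O₂|²−|O₁|² = 0.0000;  |O₃|²−|O₁|² = -0.0214
[-0.8654 0.4997 0.0000]·P = 0.0000;  [-0.8092 -0.4023 -0.2160]·P = -0.0214
det = 0.7525;  x = 0.0142+-0.1434z,  y = 0.0246+-0.2484z
sphere 1 gives Az²+Bz+C=0 with A=1.0823, B=0.0317, C=-0.0535;  B²−4AC=0.2324;  roots -0.2374, 0.2081;  negative root z = -0.2374
x = 0.0482, y = 0.0835

(0.0482, 0.0835, -0.2374)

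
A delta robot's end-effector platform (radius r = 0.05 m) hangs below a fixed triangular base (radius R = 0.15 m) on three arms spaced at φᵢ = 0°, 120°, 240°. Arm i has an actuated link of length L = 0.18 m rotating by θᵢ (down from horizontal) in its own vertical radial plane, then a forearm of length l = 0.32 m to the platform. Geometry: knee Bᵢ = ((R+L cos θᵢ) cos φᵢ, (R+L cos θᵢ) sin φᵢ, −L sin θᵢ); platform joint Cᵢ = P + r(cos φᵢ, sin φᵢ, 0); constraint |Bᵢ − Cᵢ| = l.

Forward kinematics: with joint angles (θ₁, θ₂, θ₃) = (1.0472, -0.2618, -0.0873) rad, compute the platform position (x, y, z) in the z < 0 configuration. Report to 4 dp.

(-0.1289, 0.0112, -0.1798)

arm 1 at φ=0.0°: e+L cos θ1 = 0.1900;  O1 = (0.1900, 0.0000, -0.1559)
φ2=120.0°: virtual centre (-0.1369, 0.2372, 0.0466), radius l
O3 = (0.2793·cos240.0°, 0.2793·sin240.0°, 0.0157) = (-0.1397, -0.2419, 0.0157)
|O₂|²−|O₁|² = 0.0168;  |O₃|²−|O₁|² = 0.0179
plane₁₂: -0.6539x+0.4744y+0.4049z = 0.0168
det = 0.6291;  x = -0.0264+0.5702z,  y = -0.0010+-0.0677z
sphere 1 gives Az²+Bz+C=0 with A=1.3297, B=0.0652, C=-0.0313;  B²−4AC=0.1706;  roots -0.1798, 0.1308;  negative root z = -0.1798
x = -0.1289, y = 0.0112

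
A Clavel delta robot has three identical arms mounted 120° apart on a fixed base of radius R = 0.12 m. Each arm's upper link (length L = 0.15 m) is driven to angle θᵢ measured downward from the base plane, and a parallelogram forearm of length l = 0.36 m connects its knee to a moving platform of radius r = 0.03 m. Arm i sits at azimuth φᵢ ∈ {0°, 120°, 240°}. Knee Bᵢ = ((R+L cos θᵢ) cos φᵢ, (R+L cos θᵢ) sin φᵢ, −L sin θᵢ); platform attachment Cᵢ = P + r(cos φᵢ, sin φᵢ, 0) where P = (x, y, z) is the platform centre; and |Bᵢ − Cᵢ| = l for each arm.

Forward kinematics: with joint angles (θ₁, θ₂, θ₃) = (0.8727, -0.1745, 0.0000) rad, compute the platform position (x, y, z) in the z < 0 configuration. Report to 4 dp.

(-0.1328, 0.0175, -0.2804)

S1 = (0.1864·cos0.0°, 0.1864·sin0.0°, -0.1149) = (0.1864, 0.0000, -0.1149)
S2 = (0.2377·cos120.0°, 0.2377·sin120.0°, 0.0260) = (-0.1189, 0.2059, 0.0260)
S3 = (0.2400·cos240.0°, 0.2400·sin240.0°, 0.0000) = (-0.1200, -0.2078, 0.0000)
|S₂|²−|S₁|² = 0.0092;  |S₃|²−|S₁|² = 0.0096
linear system: -0.6106x+0.4117y = 0.0092−0.2819z; -0.6128x+-0.4157y = 0.0096−0.2298z
det = 0.5061;  x = -0.0154+0.4185z,  y = -0.0005+-0.0641z
into |P−S₁|² = l²: 1.1792z² + 0.0609z + -0.0757 = 0;  Δ = 0.3606;  z = -0.2804 or 0.2288 → z<0 root = -0.2804
x = -0.1328, y = 0.0175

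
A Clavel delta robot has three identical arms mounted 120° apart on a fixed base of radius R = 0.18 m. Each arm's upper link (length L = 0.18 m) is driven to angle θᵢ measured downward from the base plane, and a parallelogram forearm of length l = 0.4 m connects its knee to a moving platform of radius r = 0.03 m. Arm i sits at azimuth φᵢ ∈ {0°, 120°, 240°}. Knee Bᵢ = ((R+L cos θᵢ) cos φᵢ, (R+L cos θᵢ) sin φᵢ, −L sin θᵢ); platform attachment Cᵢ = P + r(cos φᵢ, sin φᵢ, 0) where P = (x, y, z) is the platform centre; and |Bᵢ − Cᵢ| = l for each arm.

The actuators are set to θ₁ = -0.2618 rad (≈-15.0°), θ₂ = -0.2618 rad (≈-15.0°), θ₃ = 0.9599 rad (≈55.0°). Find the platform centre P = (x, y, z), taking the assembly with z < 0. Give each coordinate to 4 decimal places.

φ1=0.0°: virtual centre (0.3239, 0.0000, 0.0466), radius l
arm 2 at φ=120.0°: ρ2 = 0.3239;  O2 = (-0.1619, 0.2805, 0.0466)
arm 3 at φ=240.0°: ρ3 = 0.2532;  O3 = (-0.1266, -0.2193, -0.1474)
eliminate P² terms by subtracting sphere 1 from 2 and 3
[-0.9716 0.5610 0.0000]·P = 0.0000;  [-0.9010 -0.4386 -0.3881]·P = -0.0212
det = 0.9316;  x = 0.0128+-0.2337z,  y = 0.0221+-0.4047z
quadratic in z: (1.2184)z²+(0.0343)z+(-0.0606)=0, √Δ=0.5443 → z ∈ {-0.2375, 0.2093}; z = -0.2375 (taking z<0)
x = 0.0682, y = 0.1182

(0.0682, 0.1182, -0.2375)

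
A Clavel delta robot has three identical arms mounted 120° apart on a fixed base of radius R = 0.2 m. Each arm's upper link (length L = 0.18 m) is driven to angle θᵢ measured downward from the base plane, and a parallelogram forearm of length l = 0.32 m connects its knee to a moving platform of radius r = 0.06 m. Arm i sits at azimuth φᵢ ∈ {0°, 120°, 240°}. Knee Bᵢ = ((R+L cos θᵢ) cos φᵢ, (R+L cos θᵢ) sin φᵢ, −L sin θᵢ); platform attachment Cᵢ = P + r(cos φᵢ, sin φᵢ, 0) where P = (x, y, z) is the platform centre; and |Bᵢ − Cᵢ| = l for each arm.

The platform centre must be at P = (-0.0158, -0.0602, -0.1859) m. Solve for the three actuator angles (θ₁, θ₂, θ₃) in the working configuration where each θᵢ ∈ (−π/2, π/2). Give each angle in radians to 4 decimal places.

rotate P by −φ1: (-0.0158, -0.0602, -0.1859)
  e−x'=0.1558;  (l²−L²−(e−x')²−y'²−z²)/2L = 0.0210
  γ=atan2(-0.1859,0.1558)=-0.8733;  ψ=arccos(0.0864)=1.4843;  θ1=γ+ψ≈0.6110
φ2=120.0° → target in arm frame (-0.0442, 0.0438)
  A=0.1842, B=-0.1859, C=(l²−L²−A²−y'²−z²)/(2L)=-0.0012
  γ=atan2(-0.1859,0.1842)=-0.7899;  ψ=arccos(-0.0044)=1.5752;  θ2=γ+ψ≈0.7853
φ3=240.0° → target in arm frame (0.0600, 0.0164)
  A=0.0800, B=-0.1859, C=(l²−L²−A²−y'²−z²)/(2L)=0.0799
  γ=atan2(-0.1859,0.0800)=-1.1646;  ψ=arccos(0.3950)=1.1647;  θ3=γ+ψ≈0.0002

θ₁ = 0.6110, θ₂ = 0.7853, θ₃ = 0.0002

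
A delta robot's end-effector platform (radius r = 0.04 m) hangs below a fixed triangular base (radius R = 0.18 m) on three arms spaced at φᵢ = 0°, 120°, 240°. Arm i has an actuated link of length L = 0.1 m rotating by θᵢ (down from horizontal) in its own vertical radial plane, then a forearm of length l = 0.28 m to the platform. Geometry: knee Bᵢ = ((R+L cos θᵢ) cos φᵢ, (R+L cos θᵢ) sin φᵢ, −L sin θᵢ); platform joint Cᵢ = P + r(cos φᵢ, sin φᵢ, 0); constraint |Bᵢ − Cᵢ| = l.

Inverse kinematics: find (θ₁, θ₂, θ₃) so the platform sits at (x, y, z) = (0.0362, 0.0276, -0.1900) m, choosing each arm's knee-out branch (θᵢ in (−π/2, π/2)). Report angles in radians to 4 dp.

arm 1 (φ=0.0°): x'=0.0362, y'=0.0276
  e−x'=0.1038;  (l²−L²−(e−x')²−y'²−z²)/2L = 0.1038
  γ=atan2(-0.1900,0.1038)=-1.0708;  ψ=arccos(0.4795)=1.0707;  θ1=γ+ψ≈-0.0001
rotate P by −φ2: (0.0058, -0.0452, -0.1900)
  e−x'=0.1342;  (l²−L²−(e−x')²−y'²−z²)/2L = 0.0613
  γ=atan2(-0.1900,0.1342)=-0.9559;  ψ=arccos(0.2634)=1.3043;  θ2=γ+ψ≈0.3484
arm 3 (φ=240.0°): x'=-0.0420, y'=0.0176
  A=0.1820, B=-0.1900, C=(l²−L²−A²−y'²−z²)/(2L)=-0.0057
  γ=atan2(-0.1900,0.1820)=-0.8069;  ψ=arccos(-0.0215)=1.5923;  θ3=γ+ψ≈0.7854

θ₁ = -0.0001, θ₂ = 0.3484, θ₃ = 0.7854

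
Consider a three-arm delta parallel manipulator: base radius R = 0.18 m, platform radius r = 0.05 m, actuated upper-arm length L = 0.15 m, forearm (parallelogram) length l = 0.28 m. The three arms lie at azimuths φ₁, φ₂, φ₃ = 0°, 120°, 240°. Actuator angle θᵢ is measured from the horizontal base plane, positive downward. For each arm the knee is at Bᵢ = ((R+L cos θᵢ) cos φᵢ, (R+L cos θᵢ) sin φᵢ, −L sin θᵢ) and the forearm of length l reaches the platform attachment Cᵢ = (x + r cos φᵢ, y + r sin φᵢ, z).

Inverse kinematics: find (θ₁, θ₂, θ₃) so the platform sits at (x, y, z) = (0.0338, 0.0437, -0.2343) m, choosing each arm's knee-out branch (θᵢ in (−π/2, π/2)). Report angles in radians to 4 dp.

arm 1 (φ=0.0°): x'=0.0338, y'=0.0437
  e−x'=0.0962;  (l²−L²−(e−x')²−y'²−z²)/2L = -0.0339
  θ1 = atan2(B,A) + arccos(C/0.2533) = 0.5237
rotate P by −φ2: (0.0209, -0.0511, -0.2343)
  A=0.1091, B=-0.2343, C=(l²−L²−A²−y'²−z²)/(2L)=-0.0450
  θ2 = atan2(B,A) + arccos(C/0.2584) = 0.6107
arm 3 (φ=240.0°): x'=-0.0547, y'=0.0074
  e−x'=0.1847;  (l²−L²−(e−x')²−y'²−z²)/2L = -0.1106
  θ3 = atan2(B,A) + arccos(C/0.2984) = 1.0475

θ₁ = 0.5237, θ₂ = 0.6107, θ₃ = 1.0475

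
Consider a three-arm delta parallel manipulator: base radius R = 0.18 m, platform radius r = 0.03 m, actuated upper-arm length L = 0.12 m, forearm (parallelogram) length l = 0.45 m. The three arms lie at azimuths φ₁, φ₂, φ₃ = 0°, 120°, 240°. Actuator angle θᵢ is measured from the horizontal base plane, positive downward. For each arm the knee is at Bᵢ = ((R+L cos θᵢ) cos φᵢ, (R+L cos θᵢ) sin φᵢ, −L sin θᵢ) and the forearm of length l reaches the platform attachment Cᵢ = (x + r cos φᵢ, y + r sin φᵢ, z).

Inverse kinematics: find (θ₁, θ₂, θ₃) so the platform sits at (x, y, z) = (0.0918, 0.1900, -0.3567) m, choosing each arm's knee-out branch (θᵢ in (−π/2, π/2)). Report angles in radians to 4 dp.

θ₁ = -0.0873, θ₂ = -0.2619, θ₃ = 1.3964

φ1=0.0° → target in arm frame (0.0918, 0.1900)
  A cos θ + B sin θ = C:  0.0582·cos θ + -0.3567·sin θ = 0.0891
  √(A²+B²)=0.3614;  θ1 = -1.4091+1.3218 ≈ -0.0873
rotate P by −φ2: (0.1186, -0.1745, -0.3567)
  A=0.0314, B=-0.3567, C=(l²−L²−A²−y'²−z²)/(2L)=0.1226
  γ=atan2(-0.3567,0.0314)=-1.4831;  ψ=arccos(0.3425)=1.2213;  θ2=γ+ψ≈-0.2619
arm 3 (φ=240.0°): x'=-0.2104, y'=-0.0155
  A=0.3604, B=-0.3567, C=(l²−L²−A²−y'²−z²)/(2L)=-0.2887
  γ=atan2(-0.3567,0.3604)=-0.7802;  ψ=arccos(-0.5694)=2.1765;  θ3=γ+ψ≈1.3964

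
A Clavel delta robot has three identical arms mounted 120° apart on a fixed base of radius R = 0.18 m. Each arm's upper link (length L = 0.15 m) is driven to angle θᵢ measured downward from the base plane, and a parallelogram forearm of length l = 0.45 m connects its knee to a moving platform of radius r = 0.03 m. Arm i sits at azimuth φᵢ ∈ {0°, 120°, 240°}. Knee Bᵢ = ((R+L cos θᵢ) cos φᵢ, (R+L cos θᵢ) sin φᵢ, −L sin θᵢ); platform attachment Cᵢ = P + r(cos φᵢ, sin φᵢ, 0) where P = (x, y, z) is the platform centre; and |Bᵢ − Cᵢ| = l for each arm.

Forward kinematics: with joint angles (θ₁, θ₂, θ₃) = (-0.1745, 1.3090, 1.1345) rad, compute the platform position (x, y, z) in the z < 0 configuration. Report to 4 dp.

arm 1 at φ=0.0°: e+L cos θ1 = 0.2977;  centre 1 = (0.2977, 0.0000, 0.0260)
arm 2 at φ=120.0°: e+L cos θ2 = 0.1888;  centre 2 = (-0.0944, 0.1635, -0.1449)
centre 3 = (0.2134·cos240.0°, 0.2134·sin240.0°, -0.1359) = (-0.1067, -0.1848, -0.1359)
|centre ₂|²−|centre ₁|² = -0.0327;  |centre ₃|²−|centre ₁|² = -0.0253
[-0.7843 0.3271 -0.3419]·P = -0.0327;  [-0.8088 -0.3696 -0.3240]·P = -0.0253
Cramer: x(z) = 0.0367-0.4190z;  y(z) = -0.0119+0.0404z
quadratic in z: (1.1772)z²+(0.1657)z+(-0.1336)=0, √Δ=0.8101 → z ∈ {-0.4145, 0.2737}; z = -0.4145 (taking z<0)
x = 0.2104, y = -0.0286

(0.2104, -0.0286, -0.4145)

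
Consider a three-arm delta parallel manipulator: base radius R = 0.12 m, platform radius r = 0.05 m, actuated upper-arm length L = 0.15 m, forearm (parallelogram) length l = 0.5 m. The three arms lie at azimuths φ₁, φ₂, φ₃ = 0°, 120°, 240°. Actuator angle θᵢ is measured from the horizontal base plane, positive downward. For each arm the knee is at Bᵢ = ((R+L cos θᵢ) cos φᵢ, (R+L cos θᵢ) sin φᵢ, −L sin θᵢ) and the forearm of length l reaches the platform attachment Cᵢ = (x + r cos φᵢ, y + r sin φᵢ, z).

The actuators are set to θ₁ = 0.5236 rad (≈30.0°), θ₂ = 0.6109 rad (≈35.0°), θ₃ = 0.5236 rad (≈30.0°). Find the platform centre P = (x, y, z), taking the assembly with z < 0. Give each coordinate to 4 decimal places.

(0.0110, -0.0190, -0.5375)

O1 = (0.1999·cos0.0°, 0.1999·sin0.0°, -0.0750) = (0.1999, 0.0000, -0.0750)
arm 2 at φ=120.0°: ρ2 = 0.1929;  O2 = (-0.0964, 0.1670, -0.0860)
φ3=240.0°: virtual centre (-0.1000, -0.1731, -0.0750), radius l
eliminate P² terms by subtracting sphere 1 from 2 and 3
linear system: -0.5927x+0.3341y = -0.0010−-0.0221z; -0.5997x+-0.3462y = 0.0000−0.0000z
det = 0.4056;  x = 0.0008+-0.0189z,  y = -0.0015+0.0327z
sphere 1 gives Az²+Bz+C=0 with A=1.0014, B=0.1574, C=-0.2047;  B²−4AC=0.8449;  roots -0.5375, 0.3804;  negative root z = -0.5375
x = 0.0110, y = -0.0190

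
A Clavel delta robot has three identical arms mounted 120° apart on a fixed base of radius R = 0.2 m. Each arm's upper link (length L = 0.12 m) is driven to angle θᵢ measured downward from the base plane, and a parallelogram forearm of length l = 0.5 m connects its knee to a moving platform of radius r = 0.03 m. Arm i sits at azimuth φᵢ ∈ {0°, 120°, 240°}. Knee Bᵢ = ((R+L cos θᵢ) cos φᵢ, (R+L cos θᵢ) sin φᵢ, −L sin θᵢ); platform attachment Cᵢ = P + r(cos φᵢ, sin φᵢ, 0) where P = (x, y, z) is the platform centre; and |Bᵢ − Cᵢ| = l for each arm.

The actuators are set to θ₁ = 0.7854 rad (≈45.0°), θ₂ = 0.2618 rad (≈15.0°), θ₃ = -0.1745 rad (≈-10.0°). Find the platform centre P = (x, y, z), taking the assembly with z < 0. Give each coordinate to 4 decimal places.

O1 = (0.2549·cos0.0°, 0.2549·sin0.0°, -0.0849) = (0.2549, 0.0000, -0.0849)
arm 2 at φ=120.0°: ρ2 = 0.2859;  O2 = (-0.1430, 0.2476, -0.0311)
φ3=240.0°: virtual centre (-0.1441, -0.2496, 0.0208), radius l
subtract pairs → two planes through P
[-0.7956 0.4952 0.1076]·P = 0.0106;  [-0.7979 -0.4991 0.2114]·P = 0.0113
Cramer: x(z) = -0.0137+0.1999z;  y(z) = -0.0007+0.1039z
into |P−O₁|² = l²: 1.0508z² + 0.0622z + -0.1707 = 0;  Δ = 0.7212;  z = -0.4337 or 0.3745 → z<0 root = -0.4337
x = -0.1004, y = -0.0458

(-0.1004, -0.0458, -0.4337)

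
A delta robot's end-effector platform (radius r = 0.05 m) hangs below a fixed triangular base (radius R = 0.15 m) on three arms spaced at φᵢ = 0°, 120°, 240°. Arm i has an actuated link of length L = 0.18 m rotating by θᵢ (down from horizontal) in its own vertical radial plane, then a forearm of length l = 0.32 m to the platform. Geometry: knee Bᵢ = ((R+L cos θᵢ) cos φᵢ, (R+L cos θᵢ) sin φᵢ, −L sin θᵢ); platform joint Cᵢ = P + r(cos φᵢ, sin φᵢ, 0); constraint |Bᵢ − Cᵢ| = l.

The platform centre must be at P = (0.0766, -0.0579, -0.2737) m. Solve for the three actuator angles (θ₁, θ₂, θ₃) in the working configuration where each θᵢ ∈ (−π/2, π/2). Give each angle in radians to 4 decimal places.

φ1=0.0° → target in arm frame (0.0766, -0.0579)
  A=0.0234, B=-0.2737, C=(l²−L²−A²−y'²−z²)/(2L)=-0.0245
  √(A²+B²)=0.2747;  θ1 = -1.4855+1.6600 ≈ 0.1745
arm 2 (φ=120.0°): x'=-0.0884, y'=-0.0374
  A=0.1884, B=-0.2737, C=(l²−L²−A²−y'²−z²)/(2L)=-0.1162
  θ2 = atan2(B,A) + arccos(C/0.3323) = 0.9601
φ3=240.0° → target in arm frame (0.0118, 0.0953)
  e−x'=0.0882;  (l²−L²−(e−x')²−y'²−z²)/2L = -0.0605
  √(A²+B²)=0.2875;  θ3 = -1.2592+1.7826 ≈ 0.5234

θ₁ = 0.1745, θ₂ = 0.9601, θ₃ = 0.5234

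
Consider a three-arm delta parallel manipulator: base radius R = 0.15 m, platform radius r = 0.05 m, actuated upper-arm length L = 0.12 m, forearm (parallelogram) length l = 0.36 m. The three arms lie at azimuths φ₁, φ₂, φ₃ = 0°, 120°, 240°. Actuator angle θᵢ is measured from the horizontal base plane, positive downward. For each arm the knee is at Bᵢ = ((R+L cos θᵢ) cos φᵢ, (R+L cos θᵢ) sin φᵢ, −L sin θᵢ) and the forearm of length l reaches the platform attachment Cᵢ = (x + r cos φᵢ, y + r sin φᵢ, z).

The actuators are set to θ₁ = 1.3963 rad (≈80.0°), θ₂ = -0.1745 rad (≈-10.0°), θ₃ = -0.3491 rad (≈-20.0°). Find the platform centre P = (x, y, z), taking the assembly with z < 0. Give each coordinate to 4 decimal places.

(-0.2103, -0.0141, -0.2587)

φ1=0.0°: virtual centre (0.1208, 0.0000, -0.1182), radius l
O2 = (0.2182·cos120.0°, 0.2182·sin120.0°, 0.0208) = (-0.1091, 0.1889, 0.0208)
arm 3 at φ=240.0°: (R−r)+L cos θ3 = 0.2128;  O3 = (-0.1064, -0.1843, 0.0410)
subtract pairs → two planes through P
plane₁₂: -0.4598x+0.3779y+0.2780z = 0.0195
Cramer: x(z) = -0.0414+0.6530z;  y(z) = 0.0012+0.0589z
quadratic in z: (1.4299)z²+(0.0246)z+(-0.0893)=0, √Δ=0.7152 → z ∈ {-0.2587, 0.2415}; z = -0.2587 (taking z<0)
x = -0.2103, y = -0.0141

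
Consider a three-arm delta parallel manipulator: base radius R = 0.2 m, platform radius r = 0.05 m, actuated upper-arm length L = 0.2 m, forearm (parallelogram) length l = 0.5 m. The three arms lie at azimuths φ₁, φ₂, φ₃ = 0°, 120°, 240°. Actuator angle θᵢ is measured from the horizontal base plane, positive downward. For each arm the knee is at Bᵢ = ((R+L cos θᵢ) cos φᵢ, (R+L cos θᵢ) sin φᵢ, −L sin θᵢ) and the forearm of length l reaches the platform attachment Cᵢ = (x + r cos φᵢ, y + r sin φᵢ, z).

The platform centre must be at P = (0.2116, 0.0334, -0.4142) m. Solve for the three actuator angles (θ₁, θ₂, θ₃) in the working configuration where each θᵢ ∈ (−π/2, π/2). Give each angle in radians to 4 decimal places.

θ₁ = -0.3492, θ₂ = 0.7856, θ₃ = 0.9598

arm 1 (φ=0.0°): x'=0.2116, y'=0.0334
  A cos θ + B sin θ = C:  -0.0616·cos θ + -0.4142·sin θ = 0.0838
  √(A²+B²)=0.4188;  θ1 = -1.7184+1.3693 ≈ -0.3492
arm 2 (φ=120.0°): x'=-0.0769, y'=-0.2000
  A=0.2269, B=-0.4142, C=(l²−L²−A²−y'²−z²)/(2L)=-0.1325
  √(A²+B²)=0.4723;  θ2 = -1.0697+1.8553 ≈ 0.7856
rotate P by −φ3: (-0.1347, 0.1666, -0.4142)
  A=0.2847, B=-0.4142, C=(l²−L²−A²−y'²−z²)/(2L)=-0.1759
  θ3 = atan2(B,A) + arccos(C/0.5026) = 0.9598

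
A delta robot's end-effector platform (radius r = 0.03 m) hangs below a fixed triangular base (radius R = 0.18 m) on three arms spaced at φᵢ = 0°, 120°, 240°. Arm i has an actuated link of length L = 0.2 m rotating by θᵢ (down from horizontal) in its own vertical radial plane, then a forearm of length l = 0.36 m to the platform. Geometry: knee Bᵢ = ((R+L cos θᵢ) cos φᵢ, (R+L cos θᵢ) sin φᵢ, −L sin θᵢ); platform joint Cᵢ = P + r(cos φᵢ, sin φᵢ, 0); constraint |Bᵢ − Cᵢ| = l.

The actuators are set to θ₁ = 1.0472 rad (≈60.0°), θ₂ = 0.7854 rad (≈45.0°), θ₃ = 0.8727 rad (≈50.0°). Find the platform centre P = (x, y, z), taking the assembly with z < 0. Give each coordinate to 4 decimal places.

φ1=0.0°: virtual centre (0.2500, 0.0000, -0.1732), radius l
O2 = (0.2914·cos120.0°, 0.2914·sin120.0°, -0.1414) = (-0.1457, 0.2524, -0.1414)
O3 = (0.2786·cos240.0°, 0.2786·sin240.0°, -0.1532) = (-0.1393, -0.2412, -0.1532)
subtract pairs → two planes through P
[-0.7914 0.5048 0.0636]·P = 0.0124;  [-0.7786 -0.4825 0.0400]·P = 0.0086
det = 0.7748;  x = -0.0133+0.0656z,  y = 0.0037+-0.0230z
into |P−O₁|² = l²: 1.0048z² + 0.3117z + -0.0302 = 0;  Δ = 0.2187;  z = -0.3878 or 0.0776 → z<0 root = -0.3878
x = -0.0388, y = 0.0127

(-0.0388, 0.0127, -0.3878)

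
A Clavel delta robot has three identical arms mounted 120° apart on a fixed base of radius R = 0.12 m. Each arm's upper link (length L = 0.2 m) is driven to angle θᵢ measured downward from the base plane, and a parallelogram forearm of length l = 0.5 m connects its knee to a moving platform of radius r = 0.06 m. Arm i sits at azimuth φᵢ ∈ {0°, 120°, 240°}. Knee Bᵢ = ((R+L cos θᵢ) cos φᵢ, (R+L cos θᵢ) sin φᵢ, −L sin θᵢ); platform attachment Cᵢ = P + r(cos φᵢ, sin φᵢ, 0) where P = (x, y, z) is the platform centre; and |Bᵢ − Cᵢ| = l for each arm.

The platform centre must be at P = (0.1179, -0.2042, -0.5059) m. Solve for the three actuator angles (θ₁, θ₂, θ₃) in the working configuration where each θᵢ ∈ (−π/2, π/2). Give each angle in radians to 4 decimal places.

θ₁ = 0.3491, θ₂ = 1.1346, θ₃ = 0.3491

φ1=0.0° → target in arm frame (0.1179, -0.2042)
  A=-0.0579, B=-0.5059, C=(l²−L²−A²−y'²−z²)/(2L)=-0.2275
  √(A²+B²)=0.5092;  θ1 = -1.6848+2.0339 ≈ 0.3491
rotate P by −φ2: (-0.2358, 0.0000, -0.5059)
  A cos θ + B sin θ = C:  0.2958·cos θ + -0.5059·sin θ = -0.3336
  γ=atan2(-0.5059,0.2958)=-1.0417;  ψ=arccos(-0.5692)=2.1763;  θ2=γ+ψ≈1.1346
rotate P by −φ3: (0.1179, 0.2042, -0.5059)
  A cos θ + B sin θ = C:  -0.0579·cos θ + -0.5059·sin θ = -0.2275
  θ3 = atan2(B,A) + arccos(C/0.5092) = 0.3491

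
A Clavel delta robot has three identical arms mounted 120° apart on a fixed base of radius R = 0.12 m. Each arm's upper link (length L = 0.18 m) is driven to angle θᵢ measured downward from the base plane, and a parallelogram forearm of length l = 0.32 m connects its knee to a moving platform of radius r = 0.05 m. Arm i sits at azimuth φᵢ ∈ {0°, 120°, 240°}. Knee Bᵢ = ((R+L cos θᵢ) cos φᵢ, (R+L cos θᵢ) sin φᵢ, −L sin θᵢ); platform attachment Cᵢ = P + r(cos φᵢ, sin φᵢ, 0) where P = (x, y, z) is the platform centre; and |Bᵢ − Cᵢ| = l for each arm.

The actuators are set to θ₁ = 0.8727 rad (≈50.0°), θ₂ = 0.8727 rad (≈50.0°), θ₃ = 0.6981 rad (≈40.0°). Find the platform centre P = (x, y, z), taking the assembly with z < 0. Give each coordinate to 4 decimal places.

arm 1 at φ=0.0°: (R−r)+L cos θ1 = 0.1857;  O1 = (0.1857, 0.0000, -0.1379)
arm 2 at φ=120.0°: (R−r)+L cos θ2 = 0.1857;  O2 = (-0.0928, 0.1608, -0.1379)
arm 3 at φ=240.0°: (R−r)+L cos θ3 = 0.2079;  O3 = (-0.1039, -0.1800, -0.1157)
eliminate P² terms by subtracting sphere 1 from 2 and 3
[-0.5571 0.3216 0.0000]·P = 0.0000;  [-0.5793 -0.3601 0.0444]·P = 0.0031
det = 0.3869;  x = -0.0026+0.0369z,  y = -0.0045+0.0639z
sphere 1 gives Az²+Bz+C=0 with A=1.0054, B=0.2613, C=-0.0479;  B²−4AC=0.2610;  roots -0.3840, 0.1241;  negative root z = -0.3840
x = -0.0168, y = -0.0290

(-0.0168, -0.0290, -0.3840)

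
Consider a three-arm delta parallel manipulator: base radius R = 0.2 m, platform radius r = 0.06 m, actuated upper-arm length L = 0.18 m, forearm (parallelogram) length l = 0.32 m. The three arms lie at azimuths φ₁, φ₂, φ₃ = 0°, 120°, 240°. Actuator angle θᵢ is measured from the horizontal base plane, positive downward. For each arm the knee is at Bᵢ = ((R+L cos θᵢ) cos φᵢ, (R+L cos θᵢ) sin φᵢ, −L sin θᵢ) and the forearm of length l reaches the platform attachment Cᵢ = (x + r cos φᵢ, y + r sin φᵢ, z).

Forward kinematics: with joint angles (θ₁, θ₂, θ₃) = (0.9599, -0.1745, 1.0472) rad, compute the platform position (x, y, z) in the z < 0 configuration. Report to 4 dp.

arm 1 at φ=0.0°: ρ1 = 0.2432;  O1 = (0.2432, 0.0000, -0.1474)
φ2=120.0°: virtual centre (-0.1586, 0.2748, 0.0313), radius l
O3 = (0.2300·cos240.0°, 0.2300·sin240.0°, -0.1559) = (-0.1150, -0.1992, -0.1559)
eliminate P² terms by subtracting sphere 1 from 2 and 3
plane₁₂: -0.8038x+0.5495y+0.3574z = 0.0207
det = 0.7139;  x = -0.0087+0.1864z,  y = 0.0250+-0.3777z
into |P−O₁|² = l²: 1.1774z² + 0.1821z + -0.0166 = 0;  Δ = 0.1111;  z = -0.2189 or 0.0642 → z<0 root = -0.2189
x = -0.0495, y = 0.1076

(-0.0495, 0.1076, -0.2189)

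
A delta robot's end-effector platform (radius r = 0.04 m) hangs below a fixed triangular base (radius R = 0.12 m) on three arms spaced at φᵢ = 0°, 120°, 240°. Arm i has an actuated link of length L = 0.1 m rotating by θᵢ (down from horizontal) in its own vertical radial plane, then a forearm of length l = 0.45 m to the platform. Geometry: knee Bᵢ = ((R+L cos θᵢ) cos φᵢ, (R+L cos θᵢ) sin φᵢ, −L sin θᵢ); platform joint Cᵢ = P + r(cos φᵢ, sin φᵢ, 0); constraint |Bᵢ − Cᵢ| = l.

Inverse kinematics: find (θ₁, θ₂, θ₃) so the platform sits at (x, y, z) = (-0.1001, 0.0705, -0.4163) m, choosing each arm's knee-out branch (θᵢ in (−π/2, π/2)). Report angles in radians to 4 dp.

rotate P by −φ1: (-0.1001, 0.0705, -0.4163)
  A cos θ + B sin θ = C:  0.1801·cos θ + -0.4163·sin θ = -0.0911
  √(A²+B²)=0.4536;  θ1 = -1.1625+1.7729 ≈ 0.6104
φ2=120.0° → target in arm frame (0.1111, 0.0514)
  e−x'=-0.0311;  (l²−L²−(e−x')²−y'²−z²)/2L = 0.0779
  θ2 = atan2(B,A) + arccos(C/0.4175) = -0.2623
rotate P by −φ3: (-0.0110, -0.1219, -0.4163)
  A=0.0910, B=-0.4163, C=(l²−L²−A²−y'²−z²)/(2L)=-0.0198
  √(A²+B²)=0.4261;  θ3 = -1.3556+1.6172 ≈ 0.2617

θ₁ = 0.6104, θ₂ = -0.2623, θ₃ = 0.2617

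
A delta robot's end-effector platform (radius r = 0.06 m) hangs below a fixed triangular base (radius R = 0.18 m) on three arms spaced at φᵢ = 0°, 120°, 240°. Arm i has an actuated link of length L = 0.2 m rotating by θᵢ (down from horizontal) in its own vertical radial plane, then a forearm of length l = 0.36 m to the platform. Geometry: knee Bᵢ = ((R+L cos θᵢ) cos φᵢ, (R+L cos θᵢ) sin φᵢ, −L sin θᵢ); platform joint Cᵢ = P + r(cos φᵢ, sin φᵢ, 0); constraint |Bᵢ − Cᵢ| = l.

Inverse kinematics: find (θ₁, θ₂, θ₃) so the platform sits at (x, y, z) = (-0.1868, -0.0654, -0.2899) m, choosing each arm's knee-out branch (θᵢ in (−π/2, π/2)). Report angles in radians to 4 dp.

θ₁ = 1.3960, θ₂ = 0.6104, θ₃ = -0.0001

arm 1 (φ=0.0°): x'=-0.1868, y'=-0.0654
  A cos θ + B sin θ = C:  0.3068·cos θ + -0.2899·sin θ = -0.2321
  θ1 = atan2(B,A) + arccos(C/0.4221) = 1.3960
rotate P by −φ2: (0.0368, 0.1945, -0.2899)
  e−x'=0.0832;  (l²−L²−(e−x')²−y'²−z²)/2L = -0.0980
  θ2 = atan2(B,A) + arccos(C/0.3016) = 0.6104
rotate P by −φ3: (0.1500, -0.1291, -0.2899)
  A=-0.0300, B=-0.2899, C=(l²−L²−A²−y'²−z²)/(2L)=-0.0300
  θ3 = atan2(B,A) + arccos(C/0.2915) = -0.0001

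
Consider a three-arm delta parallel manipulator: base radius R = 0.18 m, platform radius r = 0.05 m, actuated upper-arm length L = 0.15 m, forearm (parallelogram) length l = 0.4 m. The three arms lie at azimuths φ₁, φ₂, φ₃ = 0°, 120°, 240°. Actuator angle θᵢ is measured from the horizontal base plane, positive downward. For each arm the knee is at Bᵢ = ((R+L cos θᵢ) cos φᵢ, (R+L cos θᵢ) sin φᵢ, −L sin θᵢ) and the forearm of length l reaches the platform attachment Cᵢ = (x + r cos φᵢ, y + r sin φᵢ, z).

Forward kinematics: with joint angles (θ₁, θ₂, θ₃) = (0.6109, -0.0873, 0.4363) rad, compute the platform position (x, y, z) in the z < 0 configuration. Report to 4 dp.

(-0.0577, 0.0566, -0.3317)

centre 1 = (0.2529·cos0.0°, 0.2529·sin0.0°, -0.0860) = (0.2529, 0.0000, -0.0860)
arm 2 at φ=120.0°: e+L cos θ2 = 0.2794;  centre 2 = (-0.1397, 0.2420, 0.0131)
arm 3 at φ=240.0°: e+L cos θ3 = 0.2659;  centre 3 = (-0.1330, -0.2303, -0.0634)
|centre ₂|²−|centre ₁|² = 0.0069;  |centre ₃|²−|centre ₁|² = 0.0034
plane₁₂: -0.7852x+0.4840y+0.1982z = 0.0069
Cramer: x(z) = -0.0066+0.1540z;  y(z) = 0.0036-0.1597z
into |P−centre ₁|² = l²: 1.0492z² + 0.0910z + -0.0853 = 0;  Δ = 0.3662;  z = -0.3317 or 0.2450 → z<0 root = -0.3317
x = -0.0577, y = 0.0566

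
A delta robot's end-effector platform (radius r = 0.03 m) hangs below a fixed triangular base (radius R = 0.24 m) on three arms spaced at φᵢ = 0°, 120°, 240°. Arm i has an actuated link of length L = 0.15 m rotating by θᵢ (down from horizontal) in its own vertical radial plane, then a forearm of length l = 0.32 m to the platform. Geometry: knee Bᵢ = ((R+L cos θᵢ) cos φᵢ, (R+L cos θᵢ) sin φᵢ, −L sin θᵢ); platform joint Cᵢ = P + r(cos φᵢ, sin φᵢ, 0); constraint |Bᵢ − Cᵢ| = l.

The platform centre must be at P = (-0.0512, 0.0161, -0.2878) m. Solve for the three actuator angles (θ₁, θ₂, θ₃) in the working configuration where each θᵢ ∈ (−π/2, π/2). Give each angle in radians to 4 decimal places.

φ1=0.0° → target in arm frame (-0.0512, 0.0161)
  A=0.2612, B=-0.2878, C=(l²−L²−A²−y'²−z²)/(2L)=-0.2380
  γ=atan2(-0.2878,0.2612)=-0.8338;  ψ=arccos(-0.6125)=2.2300;  θ1=γ+ψ≈1.3962
arm 2 (φ=120.0°): x'=0.0395, y'=0.0363
  A cos θ + B sin θ = C:  0.1705·cos θ + -0.2878·sin θ = -0.1110
  √(A²+B²)=0.3345;  θ2 = -1.0361+1.9091 ≈ 0.8730
arm 3 (φ=240.0°): x'=0.0117, y'=-0.0524
  e−x'=0.1983;  (l²−L²−(e−x')²−y'²−z²)/2L = -0.1500
  θ3 = atan2(B,A) + arccos(C/0.3495) = 1.0471

θ₁ = 1.3962, θ₂ = 0.8730, θ₃ = 1.0471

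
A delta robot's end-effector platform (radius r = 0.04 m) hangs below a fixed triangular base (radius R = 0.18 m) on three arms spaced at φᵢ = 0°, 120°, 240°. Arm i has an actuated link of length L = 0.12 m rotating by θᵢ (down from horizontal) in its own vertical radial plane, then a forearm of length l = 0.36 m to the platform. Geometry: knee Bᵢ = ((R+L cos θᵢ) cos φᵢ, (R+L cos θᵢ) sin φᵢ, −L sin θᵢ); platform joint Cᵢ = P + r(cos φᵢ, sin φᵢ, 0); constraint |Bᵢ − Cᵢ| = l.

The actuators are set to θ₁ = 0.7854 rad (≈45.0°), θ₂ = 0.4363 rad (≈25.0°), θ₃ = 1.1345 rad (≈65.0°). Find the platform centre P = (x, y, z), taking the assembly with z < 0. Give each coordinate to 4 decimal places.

(0.0024, 0.0761, -0.3575)

centre 1 = (0.2249·cos0.0°, 0.2249·sin0.0°, -0.0849) = (0.2249, 0.0000, -0.0849)
arm 2 at φ=120.0°: ρ2 = 0.2488;  centre 2 = (-0.1244, 0.2154, -0.0507)
centre 3 = (0.1907·cos240.0°, 0.1907·sin240.0°, -0.1088) = (-0.0954, -0.1652, -0.1088)
eliminate P² terms by subtracting sphere 1 from 2 and 3
[-0.6985 0.4309 0.0683]·P = 0.0067;  [-0.6404 -0.3303 -0.0478]·P = -0.0096
det = 0.5066;  x = 0.0038+0.0039z,  y = 0.0216+-0.1522z
into |P−centre ₁|² = l²: 1.0232z² + 0.1614z + -0.0731 = 0;  Δ = 0.3250;  z = -0.3575 or 0.1997 → z<0 root = -0.3575
x = 0.0024, y = 0.0761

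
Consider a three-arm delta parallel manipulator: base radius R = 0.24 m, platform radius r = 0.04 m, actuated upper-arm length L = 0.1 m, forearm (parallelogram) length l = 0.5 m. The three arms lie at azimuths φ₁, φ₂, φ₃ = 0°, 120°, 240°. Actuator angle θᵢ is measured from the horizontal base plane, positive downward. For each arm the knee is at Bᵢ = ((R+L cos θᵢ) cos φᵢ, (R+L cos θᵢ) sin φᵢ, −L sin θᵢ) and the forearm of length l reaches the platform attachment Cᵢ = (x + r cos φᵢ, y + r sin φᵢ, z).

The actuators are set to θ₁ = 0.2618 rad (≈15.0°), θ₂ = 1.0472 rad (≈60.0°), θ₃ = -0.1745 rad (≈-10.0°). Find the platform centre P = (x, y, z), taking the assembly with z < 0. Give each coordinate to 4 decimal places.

(0.0245, -0.1156, -0.4292)

φ1=0.0°: virtual centre (0.2966, 0.0000, -0.0259), radius l
arm 2 at φ=120.0°: (R−r)+L cos θ2 = 0.2500;  centre 2 = (-0.1250, 0.2165, -0.0866)
φ3=240.0°: virtual centre (-0.1492, -0.2585, 0.0174), radius l
eliminate P² terms by subtracting sphere 1 from 2 and 3
linear system: -0.8432x+0.4330y = -0.0186−-0.1214z; -0.8917x+-0.5170y = 0.0008−0.0865z
det = 0.8220;  x = 0.0113+-0.0308z,  y = -0.0210+0.2204z
sphere 1 gives Az²+Bz+C=0 with A=1.0495, B=0.0601, C=-0.1675;  B²−4AC=0.7069;  roots -0.4292, 0.3719;  negative root z = -0.4292
x = 0.0245, y = -0.1156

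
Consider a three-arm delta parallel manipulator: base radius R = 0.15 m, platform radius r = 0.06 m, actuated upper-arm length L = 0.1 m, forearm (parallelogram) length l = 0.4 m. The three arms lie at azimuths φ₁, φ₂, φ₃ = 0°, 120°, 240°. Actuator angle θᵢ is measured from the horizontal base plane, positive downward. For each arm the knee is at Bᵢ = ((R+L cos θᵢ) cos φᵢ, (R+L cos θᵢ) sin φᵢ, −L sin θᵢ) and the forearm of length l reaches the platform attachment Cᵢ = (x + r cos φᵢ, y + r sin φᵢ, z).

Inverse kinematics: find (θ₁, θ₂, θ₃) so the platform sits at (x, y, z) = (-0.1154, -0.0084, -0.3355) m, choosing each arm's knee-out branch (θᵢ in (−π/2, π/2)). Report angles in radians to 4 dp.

θ₁ = 0.6107, θ₂ = -0.2621, θ₃ = -0.3490

rotate P by −φ1: (-0.1154, -0.0084, -0.3355)
  A cos θ + B sin θ = C:  0.2054·cos θ + -0.3355·sin θ = -0.0241
  γ=atan2(-0.3355,0.2054)=-1.0214;  ψ=arccos(-0.0613)=1.6321;  θ1=γ+ψ≈0.6107
arm 2 (φ=120.0°): x'=0.0504, y'=0.1041
  A=0.0396, B=-0.3355, C=(l²−L²−A²−y'²−z²)/(2L)=0.1251
  γ=atan2(-0.3355,0.0396)=-1.4534;  ψ=arccos(0.3704)=1.1913;  θ2=γ+ψ≈-0.2621
arm 3 (φ=240.0°): x'=0.0650, y'=-0.0957
  A cos θ + B sin θ = C:  0.0250·cos θ + -0.3355·sin θ = 0.1382
  √(A²+B²)=0.3364;  θ3 = -1.4963+1.1474 ≈ -0.3490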